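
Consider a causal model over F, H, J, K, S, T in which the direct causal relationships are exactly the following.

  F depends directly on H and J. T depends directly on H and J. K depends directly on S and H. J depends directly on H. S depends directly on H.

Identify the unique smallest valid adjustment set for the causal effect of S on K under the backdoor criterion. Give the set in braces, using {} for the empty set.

{H}

Variables eligible for adjustment (non-descendants of S, excluding S and K): {F, H, J, T}.
Backdoor paths from S to K:
  P1: S <- H -> K
The empty set is not sufficient: P1 (S <- H -> K) has no collider blocking it and no conditioned non-collider, so it is open.
Try {H}:
  P1: blocked at fork node H ∈ conditioning set.
{H} contains no descendant of S and blocks every backdoor path.
No other singleton works — e.g. {J} leaves P1 open — so {H} is the unique smallest valid adjustment set.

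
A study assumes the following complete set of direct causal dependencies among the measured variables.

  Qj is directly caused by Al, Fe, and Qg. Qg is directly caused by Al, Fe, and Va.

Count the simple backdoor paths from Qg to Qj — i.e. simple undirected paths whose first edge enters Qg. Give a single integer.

2

A backdoor path from Qg to Qj is any simple undirected path whose first edge points into Qg (i.e. leaves Qg via a parent).
Parents of Qg: {Al, Fe, Va}.
Enumerating:
  P1: Qg <- Al -> Qj
  P2: Qg <- Fe -> Qj
That exhausts the simple backdoor paths. Count: 2.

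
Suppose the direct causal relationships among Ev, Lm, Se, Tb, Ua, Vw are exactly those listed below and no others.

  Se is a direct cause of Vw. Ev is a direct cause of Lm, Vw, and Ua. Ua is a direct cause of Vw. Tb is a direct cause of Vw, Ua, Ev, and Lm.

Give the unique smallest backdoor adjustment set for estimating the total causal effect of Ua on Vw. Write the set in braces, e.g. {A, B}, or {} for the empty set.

{Ev, Tb}

Variables eligible for adjustment (non-descendants of Ua, excluding Ua and Vw): {Ev, Lm, Se, Tb}.
Backdoor paths from Ua to Vw:
  P1: Ua <- Tb -> Ev -> Vw
  P2: Ua <- Tb -> Lm <- Ev -> Vw
  P3: Ua <- Tb -> Vw
  P4: Ua <- Ev <- Tb -> Vw
  P5: Ua <- Ev -> Lm <- Tb -> Vw
  P6: Ua <- Ev -> Vw
The empty set is not sufficient: P1 (Ua <- Tb -> Ev -> Vw) has no collider blocking it and no conditioned non-collider, so it is open.
Try {Ev, Tb}:
  P1: blocked at fork node Tb ∈ conditioning set.
  P2: blocked at fork node Tb ∈ conditioning set.
  P3: blocked at fork node Tb ∈ conditioning set.
  P4: blocked at chain node Ev ∈ conditioning set.
  P5: blocked at fork node Ev ∈ conditioning set.
  P6: blocked at fork node Ev ∈ conditioning set.
{Ev, Tb} contains no descendant of Ua and blocks every backdoor path.
Every element of {Ev, Tb} is needed (dropping Ev leaves P6 open; dropping Tb leaves P3 open), so no proper subset is valid.
Among all size-2 subsets of the eligible variables, only {Ev, Tb} blocks every backdoor path, so it is the unique smallest valid adjustment set.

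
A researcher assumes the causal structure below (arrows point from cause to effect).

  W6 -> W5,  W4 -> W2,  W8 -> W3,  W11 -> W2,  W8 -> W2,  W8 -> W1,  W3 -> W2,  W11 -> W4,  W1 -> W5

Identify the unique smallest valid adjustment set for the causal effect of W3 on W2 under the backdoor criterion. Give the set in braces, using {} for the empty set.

Variables eligible for adjustment (non-descendants of W3, excluding W3 and W2): {W1, W11, W4, W5, W6, W8}.
Backdoor paths from W3 to W2:
  P1: W3 <- W8 -> W2
The empty set is not sufficient: P1 (W3 <- W8 -> W2) has no collider blocking it and no conditioned non-collider, so it is open.
Try {W8}:
  P1: blocked at fork node W8 ∈ conditioning set.
{W8} contains no descendant of W3 and blocks every backdoor path.
No other singleton works — e.g. {W11} leaves P1 open — so {W8} is the unique smallest valid adjustment set.

{W8}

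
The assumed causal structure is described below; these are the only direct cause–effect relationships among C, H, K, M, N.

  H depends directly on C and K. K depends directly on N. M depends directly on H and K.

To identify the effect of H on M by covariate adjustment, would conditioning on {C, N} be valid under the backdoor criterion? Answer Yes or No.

No

Backdoor paths from H to M (paths whose first edge points into H):
  P1: H <- K -> M
Condition 1 (no descendant of H in the set): holds — descendants of H are {M}; none are in {C, N}.
Condition 2 (every backdoor path blocked by {C, N}):
  P1: open — no interior node is in the conditioning set.
{C, N} does not satisfy the backdoor criterion.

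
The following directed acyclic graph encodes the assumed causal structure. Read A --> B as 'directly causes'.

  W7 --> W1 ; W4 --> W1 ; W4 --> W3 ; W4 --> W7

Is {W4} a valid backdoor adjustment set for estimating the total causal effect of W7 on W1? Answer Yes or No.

Yes

Backdoor paths from W7 to W1 (paths whose first edge points into W7):
  P1: W7 <- W4 -> W1
Condition 1 (no descendant of W7 in the set): holds — descendants of W7 are {W1}; none are in {W4}.
Condition 2 (every backdoor path blocked by {W4}):
  P1: blocked at fork node W4 ∈ conditioning set.
{W4} satisfies the backdoor criterion.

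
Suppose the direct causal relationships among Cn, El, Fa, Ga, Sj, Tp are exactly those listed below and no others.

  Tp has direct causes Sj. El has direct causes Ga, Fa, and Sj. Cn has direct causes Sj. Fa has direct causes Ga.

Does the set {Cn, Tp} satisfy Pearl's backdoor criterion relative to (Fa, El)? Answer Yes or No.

Backdoor paths from Fa to El (paths whose first edge points into Fa):
  P1: Fa <- Ga -> El
Condition 1 (no descendant of Fa in the set): holds — descendants of Fa are {El}; none are in {Cn, Tp}.
Condition 2 (every backdoor path blocked by {Cn, Tp}):
  P1: open — no interior node is in the conditioning set.
{Cn, Tp} does not satisfy the backdoor criterion.

No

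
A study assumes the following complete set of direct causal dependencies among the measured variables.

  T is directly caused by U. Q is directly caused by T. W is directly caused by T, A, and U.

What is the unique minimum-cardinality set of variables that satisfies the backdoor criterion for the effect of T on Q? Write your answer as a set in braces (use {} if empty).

Variables eligible for adjustment (non-descendants of T, excluding T and Q): {A, U}.
Backdoor paths from T to Q:
  (none)
With no backdoor paths the empty set already satisfies the criterion, and it is trivially minimal.

{}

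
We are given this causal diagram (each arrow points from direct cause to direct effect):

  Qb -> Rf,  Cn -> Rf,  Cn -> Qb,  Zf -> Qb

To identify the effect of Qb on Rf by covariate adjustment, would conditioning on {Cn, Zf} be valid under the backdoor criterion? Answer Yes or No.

Backdoor paths from Qb to Rf (paths whose first edge points into Qb):
  P1: Qb <- Cn -> Rf
Condition 1 (no descendant of Qb in the set): holds — descendants of Qb are {Rf}; none are in {Cn, Zf}.
Condition 2 (every backdoor path blocked by {Cn, Zf}):
  P1: blocked at fork node Cn ∈ conditioning set.
{Cn, Zf} satisfies the backdoor criterion.

Yes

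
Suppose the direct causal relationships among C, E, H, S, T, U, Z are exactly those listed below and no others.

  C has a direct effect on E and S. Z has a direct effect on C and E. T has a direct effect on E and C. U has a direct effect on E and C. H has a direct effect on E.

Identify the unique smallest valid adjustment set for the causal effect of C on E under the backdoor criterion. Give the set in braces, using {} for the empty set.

{T, U, Z}

Variables eligible for adjustment (non-descendants of C, excluding C and E): {H, T, U, Z}.
Backdoor paths from C to E:
  P1: C <- U -> E
  P2: C <- Z -> E
  P3: C <- T -> E
The empty set is not sufficient: P1 (C <- U -> E) has no collider blocking it and no conditioned non-collider, so it is open.
Try {T, U, Z}:
  P1: blocked at fork node U ∈ conditioning set.
  P2: blocked at fork node Z ∈ conditioning set.
  P3: blocked at fork node T ∈ conditioning set.
{T, U, Z} contains no descendant of C and blocks every backdoor path.
Every element of {T, U, Z} is needed (dropping T leaves P3 open; dropping U leaves P1 open; dropping Z leaves P2 open), so no proper subset is valid.
Among all size-3 subsets of the eligible variables, only {T, U, Z} blocks every backdoor path, so it is the unique smallest valid adjustment set.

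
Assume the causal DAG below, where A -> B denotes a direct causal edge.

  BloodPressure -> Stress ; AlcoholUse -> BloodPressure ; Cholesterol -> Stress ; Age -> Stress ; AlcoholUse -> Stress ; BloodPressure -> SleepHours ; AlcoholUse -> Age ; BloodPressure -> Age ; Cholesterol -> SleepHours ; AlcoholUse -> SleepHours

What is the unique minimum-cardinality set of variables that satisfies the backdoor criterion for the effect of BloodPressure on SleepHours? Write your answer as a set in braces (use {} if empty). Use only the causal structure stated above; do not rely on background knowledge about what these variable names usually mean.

{AlcoholUse}

Variables eligible for adjustment (non-descendants of BloodPressure, excluding BloodPressure and SleepHours): {AlcoholUse, Cholesterol}.
Backdoor paths from BloodPressure to SleepHours:
  P1: BloodPressure <- AlcoholUse -> Age -> Stress <- Cholesterol -> SleepHours
  P2: BloodPressure <- AlcoholUse -> Stress <- Cholesterol -> SleepHours
  P3: BloodPressure <- AlcoholUse -> SleepHours
The empty set is not sufficient: P3 (BloodPressure <- AlcoholUse -> SleepHours) has no collider blocking it and no conditioned non-collider, so it is open.
Try {AlcoholUse}:
  P1: blocked at fork node AlcoholUse ∈ conditioning set.
  P2: blocked at fork node AlcoholUse ∈ conditioning set.
  P3: blocked at fork node AlcoholUse ∈ conditioning set.
{AlcoholUse} contains no descendant of BloodPressure and blocks every backdoor path.
No other singleton works — e.g. {Cholesterol} leaves P3 open — so {AlcoholUse} is the unique smallest valid adjustment set.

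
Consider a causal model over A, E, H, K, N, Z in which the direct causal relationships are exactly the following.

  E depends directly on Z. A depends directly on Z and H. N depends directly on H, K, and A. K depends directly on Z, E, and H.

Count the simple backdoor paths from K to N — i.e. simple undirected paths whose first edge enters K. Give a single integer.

6

A backdoor path from K to N is any simple undirected path whose first edge points into K (i.e. leaves K via a parent).
Parents of K: {E, H, Z}.
Enumerating:
  P1: K <- Z -> A <- H -> N
  P2: K <- Z -> A -> N
  P3: K <- E <- Z -> A <- H -> N
  P4: K <- E <- Z -> A -> N
  P5: K <- H -> A -> N
  P6: K <- H -> N
That exhausts the simple backdoor paths. Count: 6.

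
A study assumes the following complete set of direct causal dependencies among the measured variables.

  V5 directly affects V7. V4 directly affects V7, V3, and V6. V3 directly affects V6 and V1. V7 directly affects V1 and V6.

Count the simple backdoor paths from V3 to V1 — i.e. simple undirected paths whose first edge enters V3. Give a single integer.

2

A backdoor path from V3 to V1 is any simple undirected path whose first edge points into V3 (i.e. leaves V3 via a parent).
Parents of V3: {V4}.
Enumerating:
  P1: V3 <- V4 -> V7 -> V1
  P2: V3 <- V4 -> V6 <- V7 -> V1
That exhausts the simple backdoor paths. Count: 2.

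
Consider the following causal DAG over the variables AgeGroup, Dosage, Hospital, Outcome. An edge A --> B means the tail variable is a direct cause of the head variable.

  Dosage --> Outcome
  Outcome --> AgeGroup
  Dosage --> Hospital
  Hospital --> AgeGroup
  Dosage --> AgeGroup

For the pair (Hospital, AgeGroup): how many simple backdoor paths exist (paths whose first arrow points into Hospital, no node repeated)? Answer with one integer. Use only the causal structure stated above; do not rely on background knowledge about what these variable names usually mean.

2

A backdoor path from Hospital to AgeGroup is any simple undirected path whose first edge points into Hospital (i.e. leaves Hospital via a parent).
Parents of Hospital: {Dosage}.
Enumerating:
  P1: Hospital <- Dosage -> Outcome -> AgeGroup
  P2: Hospital <- Dosage -> AgeGroup
That exhausts the simple backdoor paths. Count: 2.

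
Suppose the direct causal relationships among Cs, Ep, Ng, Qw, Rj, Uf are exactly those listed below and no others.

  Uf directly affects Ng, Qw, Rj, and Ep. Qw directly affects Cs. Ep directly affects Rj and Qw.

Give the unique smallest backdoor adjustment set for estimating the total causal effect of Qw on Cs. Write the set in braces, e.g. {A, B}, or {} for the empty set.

Variables eligible for adjustment (non-descendants of Qw, excluding Qw and Cs): {Ep, Ng, Rj, Uf}.
Backdoor paths from Qw to Cs:
  (none)
With no backdoor paths the empty set already satisfies the criterion, and it is trivially minimal.

{}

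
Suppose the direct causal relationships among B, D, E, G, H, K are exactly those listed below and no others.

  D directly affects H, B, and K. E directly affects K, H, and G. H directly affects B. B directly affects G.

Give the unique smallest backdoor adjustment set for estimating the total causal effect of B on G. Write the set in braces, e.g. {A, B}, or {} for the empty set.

{E}

Variables eligible for adjustment (non-descendants of B, excluding B and G): {D, E, H, K}.
Backdoor paths from B to G:
  P1: B <- D -> H <- E -> G
  P2: B <- D -> K <- E -> G
  P3: B <- H <- E -> G
  P4: B <- H <- D -> K <- E -> G
The empty set is not sufficient: P3 (B <- H <- E -> G) has no collider blocking it and no conditioned non-collider, so it is open.
Try {E}:
  P1: blocked at collider H (neither it nor any descendant is in the conditioning set).
  P2: blocked at collider K (neither it nor any descendant is in the conditioning set).
  P3: blocked at fork node E ∈ conditioning set.
  P4: blocked at collider K (neither it nor any descendant is in the conditioning set).
{E} contains no descendant of B and blocks every backdoor path.
No other singleton works — e.g. {D} leaves P3 open — so {E} is the unique smallest valid adjustment set.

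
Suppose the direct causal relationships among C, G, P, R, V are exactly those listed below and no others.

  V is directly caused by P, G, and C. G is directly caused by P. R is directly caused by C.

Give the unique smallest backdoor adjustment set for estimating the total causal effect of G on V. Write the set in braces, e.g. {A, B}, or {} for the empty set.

{P}

Variables eligible for adjustment (non-descendants of G, excluding G and V): {C, P, R}.
Backdoor paths from G to V:
  P1: G <- P -> V
The empty set is not sufficient: P1 (G <- P -> V) has no collider blocking it and no conditioned non-collider, so it is open.
Try {P}:
  P1: blocked at fork node P ∈ conditioning set.
{P} contains no descendant of G and blocks every backdoor path.
No other singleton works — e.g. {C} leaves P1 open — so {P} is the unique smallest valid adjustment set.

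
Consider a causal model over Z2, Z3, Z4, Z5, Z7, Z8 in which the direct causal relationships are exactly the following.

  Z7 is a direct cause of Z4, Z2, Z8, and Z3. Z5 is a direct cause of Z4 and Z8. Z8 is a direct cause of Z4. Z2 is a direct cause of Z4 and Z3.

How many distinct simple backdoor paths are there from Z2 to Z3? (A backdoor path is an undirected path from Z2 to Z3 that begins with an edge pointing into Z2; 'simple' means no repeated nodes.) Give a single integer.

A backdoor path from Z2 to Z3 is any simple undirected path whose first edge points into Z2 (i.e. leaves Z2 via a parent).
Parents of Z2: {Z7}.
Enumerating:
  P1: Z2 <- Z7 -> Z3
That exhausts the simple backdoor paths. Count: 1.

1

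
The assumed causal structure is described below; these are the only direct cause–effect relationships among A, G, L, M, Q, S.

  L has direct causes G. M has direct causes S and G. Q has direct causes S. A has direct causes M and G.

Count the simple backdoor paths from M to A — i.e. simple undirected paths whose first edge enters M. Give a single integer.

A backdoor path from M to A is any simple undirected path whose first edge points into M (i.e. leaves M via a parent).
Parents of M: {G, S}.
Enumerating:
  P1: M <- G -> A
That exhausts the simple backdoor paths. Count: 1.

1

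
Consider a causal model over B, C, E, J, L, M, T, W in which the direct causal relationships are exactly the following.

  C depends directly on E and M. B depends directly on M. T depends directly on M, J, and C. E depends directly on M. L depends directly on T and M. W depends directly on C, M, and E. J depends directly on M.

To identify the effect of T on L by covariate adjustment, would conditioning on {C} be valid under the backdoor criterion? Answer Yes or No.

Backdoor paths from T to L (paths whose first edge points into T):
  P1: T <- M -> L
  P2: T <- C <- M -> L
  P3: T <- C <- E <- M -> L
  P4: T <- C <- E -> W <- M -> L
  P5: T <- C -> W <- M -> L
  P6: T <- C -> W <- E <- M -> L
  P7: T <- J <- M -> L
Condition 1 (no descendant of T in the set): holds — descendants of T are {L}; none are in {C}.
Condition 2 (every backdoor path blocked by {C}):
  P1: open — no interior node is in the conditioning set.
  P2: blocked at chain node C ∈ conditioning set.
  P3: blocked at chain node C ∈ conditioning set.
  P4: blocked at chain node C ∈ conditioning set.
  P5: blocked at fork node C ∈ conditioning set.
  P6: blocked at fork node C ∈ conditioning set.
  P7: open — no interior node is in the conditioning set.
{C} does not satisfy the backdoor criterion.

No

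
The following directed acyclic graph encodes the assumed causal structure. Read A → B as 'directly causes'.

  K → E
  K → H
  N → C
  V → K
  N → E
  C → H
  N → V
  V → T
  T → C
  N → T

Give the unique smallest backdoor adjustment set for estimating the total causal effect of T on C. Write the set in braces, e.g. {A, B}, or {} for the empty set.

Variables eligible for adjustment (non-descendants of T, excluding T and C): {E, K, N, V}.
Backdoor paths from T to C:
  P1: T <- N -> V -> K -> H <- C
  P2: T <- N -> E <- K -> H <- C
  P3: T <- N -> C
  P4: T <- V <- N -> E <- K -> H <- C
  P5: T <- V <- N -> C
  P6: T <- V -> K -> E <- N -> C
  P7: T <- V -> K -> H <- C
The empty set is not sufficient: P3 (T <- N -> C) has no collider blocking it and no conditioned non-collider, so it is open.
Try {N}:
  P1: blocked at fork node N ∈ conditioning set.
  P2: blocked at fork node N ∈ conditioning set.
  P3: blocked at fork node N ∈ conditioning set.
  P4: blocked at fork node N ∈ conditioning set.
  P5: blocked at fork node N ∈ conditioning set.
  P6: blocked at collider E (neither it nor any descendant is in the conditioning set).
  P7: blocked at collider H (neither it nor any descendant is in the conditioning set).
{N} contains no descendant of T and blocks every backdoor path.
No other singleton works — e.g. {V} leaves P3 open — so {N} is the unique smallest valid adjustment set.

{N}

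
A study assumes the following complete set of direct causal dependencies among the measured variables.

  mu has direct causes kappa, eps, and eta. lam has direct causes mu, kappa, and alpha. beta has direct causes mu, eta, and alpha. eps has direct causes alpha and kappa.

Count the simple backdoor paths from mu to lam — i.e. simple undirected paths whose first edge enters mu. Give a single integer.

6

A backdoor path from mu to lam is any simple undirected path whose first edge points into mu (i.e. leaves mu via a parent).
Parents of mu: {eps, eta, kappa}.
Enumerating:
  P1: mu <- eta -> beta <- alpha -> eps <- kappa -> lam
  P2: mu <- eta -> beta <- alpha -> lam
  P3: mu <- kappa -> eps <- alpha -> lam
  P4: mu <- kappa -> lam
  P5: mu <- eps <- kappa -> lam
  P6: mu <- eps <- alpha -> lam
That exhausts the simple backdoor paths. Count: 6.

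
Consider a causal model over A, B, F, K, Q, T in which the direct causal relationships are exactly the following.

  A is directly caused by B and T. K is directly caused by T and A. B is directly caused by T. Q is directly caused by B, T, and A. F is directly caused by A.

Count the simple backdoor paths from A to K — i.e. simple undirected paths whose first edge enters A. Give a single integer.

A backdoor path from A to K is any simple undirected path whose first edge points into A (i.e. leaves A via a parent).
Parents of A: {B, T}.
Enumerating:
  P1: A <- T -> K
  P2: A <- B <- T -> K
  P3: A <- B -> Q <- T -> K
That exhausts the simple backdoor paths. Count: 3.

3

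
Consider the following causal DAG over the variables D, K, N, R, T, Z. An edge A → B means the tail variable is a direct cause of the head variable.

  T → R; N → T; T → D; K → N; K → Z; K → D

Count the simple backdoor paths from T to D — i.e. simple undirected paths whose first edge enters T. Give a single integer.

1

A backdoor path from T to D is any simple undirected path whose first edge points into T (i.e. leaves T via a parent).
Parents of T: {N}.
Enumerating:
  P1: T <- N <- K -> D
That exhausts the simple backdoor paths. Count: 1.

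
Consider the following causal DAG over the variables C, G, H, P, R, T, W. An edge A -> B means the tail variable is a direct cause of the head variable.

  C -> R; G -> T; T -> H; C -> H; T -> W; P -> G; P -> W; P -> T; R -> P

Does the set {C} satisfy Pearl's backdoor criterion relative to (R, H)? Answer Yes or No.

Yes

Backdoor paths from R to H (paths whose first edge points into R):
  P1: R <- C -> H
Condition 1 (no descendant of R in the set): holds — descendants of R are {G, H, P, T, W}; none are in {C}.
Condition 2 (every backdoor path blocked by {C}):
  P1: blocked at fork node C ∈ conditioning set.
{C} satisfies the backdoor criterion.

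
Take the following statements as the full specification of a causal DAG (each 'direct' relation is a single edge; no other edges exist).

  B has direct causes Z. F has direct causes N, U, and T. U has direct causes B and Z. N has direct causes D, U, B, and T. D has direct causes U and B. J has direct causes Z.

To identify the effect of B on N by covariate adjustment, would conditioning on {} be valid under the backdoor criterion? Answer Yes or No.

Backdoor paths from B to N (paths whose first edge points into B):
  P1: B <- Z -> U -> D -> N
  P2: B <- Z -> U -> N
  P3: B <- Z -> U -> F <- T -> N
  P4: B <- Z -> U -> F <- N
Condition 1 (no descendant of B in the set): holds — descendants of B are {D, F, N, U}; none are in {}.
Condition 2 (every backdoor path blocked by {}):
  P1: open — no interior node is in the conditioning set.
  P2: open — no interior node is in the conditioning set.
  P3: blocked at collider F (neither it nor any descendant is in the conditioning set).
  P4: blocked at collider F (neither it nor any descendant is in the conditioning set).
{} does not satisfy the backdoor criterion.

No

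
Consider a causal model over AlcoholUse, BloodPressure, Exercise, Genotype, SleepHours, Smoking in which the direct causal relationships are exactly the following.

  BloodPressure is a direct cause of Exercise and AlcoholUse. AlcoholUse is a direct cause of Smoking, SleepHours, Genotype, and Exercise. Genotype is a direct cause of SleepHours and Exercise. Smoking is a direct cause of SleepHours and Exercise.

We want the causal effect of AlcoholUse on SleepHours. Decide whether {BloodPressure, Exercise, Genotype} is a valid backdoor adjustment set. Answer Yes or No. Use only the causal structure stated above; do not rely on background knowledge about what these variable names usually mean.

No

Backdoor paths from AlcoholUse to SleepHours (paths whose first edge points into AlcoholUse):
  P1: AlcoholUse <- BloodPressure -> Exercise <- Smoking -> SleepHours
  P2: AlcoholUse <- BloodPressure -> Exercise <- Genotype -> SleepHours
Condition 1 (no descendant of AlcoholUse in the set): FAILS — Exercise and Genotype are descendants of AlcoholUse.
Condition 2 (every backdoor path blocked by {BloodPressure, Exercise, Genotype}):
  P1: blocked at fork node BloodPressure ∈ conditioning set.
  P2: blocked at fork node BloodPressure ∈ conditioning set.
{BloodPressure, Exercise, Genotype} does not satisfy the backdoor criterion.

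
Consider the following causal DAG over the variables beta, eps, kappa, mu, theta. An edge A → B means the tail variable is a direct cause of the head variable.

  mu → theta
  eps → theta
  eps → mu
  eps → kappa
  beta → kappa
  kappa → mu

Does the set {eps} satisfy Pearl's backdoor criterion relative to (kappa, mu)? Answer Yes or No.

Backdoor paths from kappa to mu (paths whose first edge points into kappa):
  P1: kappa <- eps -> mu
  P2: kappa <- eps -> theta <- mu
Condition 1 (no descendant of kappa in the set): holds — descendants of kappa are {mu, theta}; none are in {eps}.
Condition 2 (every backdoor path blocked by {eps}):
  P1: blocked at fork node eps ∈ conditioning set.
  P2: blocked at fork node eps ∈ conditioning set.
{eps} satisfies the backdoor criterion.

Yes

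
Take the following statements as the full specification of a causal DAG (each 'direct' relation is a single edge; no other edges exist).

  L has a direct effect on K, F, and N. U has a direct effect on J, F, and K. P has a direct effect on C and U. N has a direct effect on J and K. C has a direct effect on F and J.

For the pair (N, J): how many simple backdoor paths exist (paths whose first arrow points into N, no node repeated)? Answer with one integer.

A backdoor path from N to J is any simple undirected path whose first edge points into N (i.e. leaves N via a parent).
Parents of N: {L}.
Enumerating:
  P1: N <- L -> K <- U <- P -> C -> J
  P2: N <- L -> K <- U -> J
  P3: N <- L -> K <- U -> F <- C -> J
  P4: N <- L -> F <- U <- P -> C -> J
  P5: N <- L -> F <- U -> J
  P6: N <- L -> F <- C <- P -> U -> J
  P7: N <- L -> F <- C -> J
That exhausts the simple backdoor paths. Count: 7.

7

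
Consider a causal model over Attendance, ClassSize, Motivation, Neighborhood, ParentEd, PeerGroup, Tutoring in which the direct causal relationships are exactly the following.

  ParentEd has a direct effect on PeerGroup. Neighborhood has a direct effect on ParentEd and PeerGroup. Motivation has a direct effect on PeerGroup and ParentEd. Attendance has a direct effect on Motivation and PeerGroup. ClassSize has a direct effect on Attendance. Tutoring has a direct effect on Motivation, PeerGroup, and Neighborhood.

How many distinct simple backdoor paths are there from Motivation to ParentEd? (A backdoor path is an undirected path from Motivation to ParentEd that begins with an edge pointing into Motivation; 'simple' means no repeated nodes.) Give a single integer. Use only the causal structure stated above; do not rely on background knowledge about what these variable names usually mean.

7

A backdoor path from Motivation to ParentEd is any simple undirected path whose first edge points into Motivation (i.e. leaves Motivation via a parent).
Parents of Motivation: {Attendance, Tutoring}.
Enumerating:
  P1: Motivation <- Attendance -> PeerGroup <- Tutoring -> Neighborhood -> ParentEd
  P2: Motivation <- Attendance -> PeerGroup <- Neighborhood -> ParentEd
  P3: Motivation <- Attendance -> PeerGroup <- ParentEd
  P4: Motivation <- Tutoring -> Neighborhood -> ParentEd
  P5: Motivation <- Tutoring -> Neighborhood -> PeerGroup <- ParentEd
  P6: Motivation <- Tutoring -> PeerGroup <- Neighborhood -> ParentEd
  P7: Motivation <- Tutoring -> PeerGroup <- ParentEd
That exhausts the simple backdoor paths. Count: 7.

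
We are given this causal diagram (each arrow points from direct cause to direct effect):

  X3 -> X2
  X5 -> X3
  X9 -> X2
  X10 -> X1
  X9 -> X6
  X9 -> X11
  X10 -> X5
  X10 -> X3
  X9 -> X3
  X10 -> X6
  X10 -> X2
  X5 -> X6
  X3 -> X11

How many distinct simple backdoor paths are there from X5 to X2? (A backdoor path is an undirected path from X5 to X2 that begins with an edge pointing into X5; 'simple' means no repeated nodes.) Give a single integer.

A backdoor path from X5 to X2 is any simple undirected path whose first edge points into X5 (i.e. leaves X5 via a parent).
Parents of X5: {X10}.
Enumerating:
  P1: X5 <- X10 -> X3 <- X9 -> X2
  P2: X5 <- X10 -> X3 -> X11 <- X9 -> X2
  P3: X5 <- X10 -> X3 -> X2
  P4: X5 <- X10 -> X6 <- X9 -> X3 -> X2
  P5: X5 <- X10 -> X6 <- X9 -> X11 <- X3 -> X2
  P6: X5 <- X10 -> X6 <- X9 -> X2
  P7: X5 <- X10 -> X2
That exhausts the simple backdoor paths. Count: 7.

7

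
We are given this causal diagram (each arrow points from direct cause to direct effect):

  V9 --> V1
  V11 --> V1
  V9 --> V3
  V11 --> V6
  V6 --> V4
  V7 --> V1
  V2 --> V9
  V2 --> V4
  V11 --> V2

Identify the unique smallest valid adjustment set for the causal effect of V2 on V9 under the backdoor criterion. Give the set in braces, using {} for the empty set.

Variables eligible for adjustment (non-descendants of V2, excluding V2 and V9): {V11, V6, V7}.
Backdoor paths from V2 to V9:
  P1: V2 <- V11 -> V1 <- V9
Each backdoor path contains an unconditioned collider, so every path is already blocked with the empty conditioning set:
  P1: blocked at collider V1 (neither it nor any descendant is in the conditioning set).
The empty set is therefore the unique smallest valid set.

{}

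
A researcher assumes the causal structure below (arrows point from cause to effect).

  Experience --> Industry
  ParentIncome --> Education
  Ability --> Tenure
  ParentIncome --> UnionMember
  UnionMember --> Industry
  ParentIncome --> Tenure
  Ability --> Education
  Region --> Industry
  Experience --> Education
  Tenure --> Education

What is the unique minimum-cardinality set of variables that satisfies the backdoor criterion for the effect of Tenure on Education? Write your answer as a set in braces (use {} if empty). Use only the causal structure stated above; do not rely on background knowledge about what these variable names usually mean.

{Ability, ParentIncome}

Variables eligible for adjustment (non-descendants of Tenure, excluding Tenure and Education): {Ability, Experience, Industry, ParentIncome, Region, UnionMember}.
Backdoor paths from Tenure to Education:
  P1: Tenure <- ParentIncome -> UnionMember -> Industry <- Experience -> Education
  P2: Tenure <- ParentIncome -> Education
  P3: Tenure <- Ability -> Education
The empty set is not sufficient: P2 (Tenure <- ParentIncome -> Education) has no collider blocking it and no conditioned non-collider, so it is open.
Try {Ability, ParentIncome}:
  P1: blocked at fork node ParentIncome ∈ conditioning set.
  P2: blocked at fork node ParentIncome ∈ conditioning set.
  P3: blocked at fork node Ability ∈ conditioning set.
{Ability, ParentIncome} contains no descendant of Tenure and blocks every backdoor path.
Every element of {Ability, ParentIncome} is needed (dropping Ability leaves P3 open; dropping ParentIncome leaves P2 open), so no proper subset is valid.
Among all size-2 subsets of the eligible variables, only {Ability, ParentIncome} blocks every backdoor path, so it is the unique smallest valid adjustment set.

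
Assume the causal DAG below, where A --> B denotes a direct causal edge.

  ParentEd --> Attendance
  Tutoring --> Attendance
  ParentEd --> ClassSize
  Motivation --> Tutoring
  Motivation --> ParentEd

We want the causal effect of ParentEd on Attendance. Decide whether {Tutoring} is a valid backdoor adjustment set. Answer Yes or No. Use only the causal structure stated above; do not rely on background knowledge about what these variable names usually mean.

Yes

Backdoor paths from ParentEd to Attendance (paths whose first edge points into ParentEd):
  P1: ParentEd <- Motivation -> Tutoring -> Attendance
Condition 1 (no descendant of ParentEd in the set): holds — descendants of ParentEd are {Attendance, ClassSize}; none are in {Tutoring}.
Condition 2 (every backdoor path blocked by {Tutoring}):
  P1: blocked at chain node Tutoring ∈ conditioning set.
{Tutoring} satisfies the backdoor criterion.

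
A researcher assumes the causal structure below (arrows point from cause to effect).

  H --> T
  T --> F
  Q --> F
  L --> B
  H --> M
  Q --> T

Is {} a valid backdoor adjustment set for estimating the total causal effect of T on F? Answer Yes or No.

No

Backdoor paths from T to F (paths whose first edge points into T):
  P1: T <- Q -> F
Condition 1 (no descendant of T in the set): holds — descendants of T are {F}; none are in {}.
Condition 2 (every backdoor path blocked by {}):
  P1: open — no interior node is in the conditioning set.
{} does not satisfy the backdoor criterion.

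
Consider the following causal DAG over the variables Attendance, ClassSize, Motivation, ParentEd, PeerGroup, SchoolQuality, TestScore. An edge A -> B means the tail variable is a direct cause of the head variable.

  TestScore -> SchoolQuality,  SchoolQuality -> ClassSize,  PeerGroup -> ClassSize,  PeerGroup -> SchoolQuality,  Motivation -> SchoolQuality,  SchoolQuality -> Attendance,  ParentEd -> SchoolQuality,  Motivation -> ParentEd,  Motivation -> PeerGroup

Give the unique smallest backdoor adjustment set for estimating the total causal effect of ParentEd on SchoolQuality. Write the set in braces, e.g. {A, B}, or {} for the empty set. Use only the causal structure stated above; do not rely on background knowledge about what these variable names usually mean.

Variables eligible for adjustment (non-descendants of ParentEd, excluding ParentEd and SchoolQuality): {Motivation, PeerGroup, TestScore}.
Backdoor paths from ParentEd to SchoolQuality:
  P1: ParentEd <- Motivation -> PeerGroup -> SchoolQuality
  P2: ParentEd <- Motivation -> PeerGroup -> ClassSize <- SchoolQuality
  P3: ParentEd <- Motivation -> SchoolQuality
The empty set is not sufficient: P1 (ParentEd <- Motivation -> PeerGroup -> SchoolQuality) has no collider blocking it and no conditioned non-collider, so it is open.
Try {Motivation}:
  P1: blocked at fork node Motivation ∈ conditioning set.
  P2: blocked at fork node Motivation ∈ conditioning set.
  P3: blocked at fork node Motivation ∈ conditioning set.
{Motivation} contains no descendant of ParentEd and blocks every backdoor path.
No other singleton works — e.g. {TestScore} leaves P1 open — so {Motivation} is the unique smallest valid adjustment set.

{Motivation}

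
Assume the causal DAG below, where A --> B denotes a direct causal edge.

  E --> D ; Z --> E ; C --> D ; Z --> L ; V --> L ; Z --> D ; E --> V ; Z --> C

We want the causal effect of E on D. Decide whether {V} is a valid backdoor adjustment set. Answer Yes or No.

Backdoor paths from E to D (paths whose first edge points into E):
  P1: E <- Z -> C -> D
  P2: E <- Z -> D
Condition 1 (no descendant of E in the set): FAILS — V is a descendant of E.
Condition 2 (every backdoor path blocked by {V}):
  P1: open — no interior node is in the conditioning set.
  P2: open — no interior node is in the conditioning set.
{V} does not satisfy the backdoor criterion.

No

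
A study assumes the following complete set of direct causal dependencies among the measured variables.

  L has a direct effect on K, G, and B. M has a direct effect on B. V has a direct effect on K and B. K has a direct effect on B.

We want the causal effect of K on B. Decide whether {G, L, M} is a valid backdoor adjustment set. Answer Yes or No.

No

Backdoor paths from K to B (paths whose first edge points into K):
  P1: K <- L -> B
  P2: K <- V -> B
Condition 1 (no descendant of K in the set): holds — descendants of K are {B}; none are in {G, L, M}.
Condition 2 (every backdoor path blocked by {G, L, M}):
  P1: blocked at fork node L ∈ conditioning set.
  P2: open — no interior node is in the conditioning set.
{G, L, M} does not satisfy the backdoor criterion.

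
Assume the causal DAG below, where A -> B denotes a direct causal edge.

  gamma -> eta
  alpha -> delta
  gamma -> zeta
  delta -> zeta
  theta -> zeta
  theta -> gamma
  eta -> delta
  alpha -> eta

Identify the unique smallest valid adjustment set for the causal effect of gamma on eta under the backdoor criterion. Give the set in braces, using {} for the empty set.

Variables eligible for adjustment (non-descendants of gamma, excluding gamma and eta): {alpha, theta}.
Backdoor paths from gamma to eta:
  P1: gamma <- theta -> zeta <- delta <- alpha -> eta
  P2: gamma <- theta -> zeta <- delta <- eta
Each backdoor path contains an unconditioned collider, so every path is already blocked with the empty conditioning set:
  P1: blocked at collider zeta (neither it nor any descendant is in the conditioning set).
  P2: blocked at collider zeta (neither it nor any descendant is in the conditioning set).
The empty set is therefore the unique smallest valid set.

{}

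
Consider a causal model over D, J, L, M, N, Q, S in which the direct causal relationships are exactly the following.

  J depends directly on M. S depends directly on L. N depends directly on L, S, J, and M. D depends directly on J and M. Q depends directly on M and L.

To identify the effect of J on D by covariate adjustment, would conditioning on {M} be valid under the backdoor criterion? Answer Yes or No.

Backdoor paths from J to D (paths whose first edge points into J):
  P1: J <- M -> D
Condition 1 (no descendant of J in the set): holds — descendants of J are {D, N}; none are in {M}.
Condition 2 (every backdoor path blocked by {M}):
  P1: blocked at fork node M ∈ conditioning set.
{M} satisfies the backdoor criterion.

Yes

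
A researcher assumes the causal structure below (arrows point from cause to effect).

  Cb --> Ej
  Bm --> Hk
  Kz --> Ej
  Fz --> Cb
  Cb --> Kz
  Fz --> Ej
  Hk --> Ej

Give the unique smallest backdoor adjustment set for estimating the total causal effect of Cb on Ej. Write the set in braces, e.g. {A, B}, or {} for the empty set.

{Fz}

Variables eligible for adjustment (non-descendants of Cb, excluding Cb and Ej): {Bm, Fz, Hk}.
Backdoor paths from Cb to Ej:
  P1: Cb <- Fz -> Ej
The empty set is not sufficient: P1 (Cb <- Fz -> Ej) has no collider blocking it and no conditioned non-collider, so it is open.
Try {Fz}:
  P1: blocked at fork node Fz ∈ conditioning set.
{Fz} contains no descendant of Cb and blocks every backdoor path.
No other singleton works — e.g. {Bm} leaves P1 open — so {Fz} is the unique smallest valid adjustment set.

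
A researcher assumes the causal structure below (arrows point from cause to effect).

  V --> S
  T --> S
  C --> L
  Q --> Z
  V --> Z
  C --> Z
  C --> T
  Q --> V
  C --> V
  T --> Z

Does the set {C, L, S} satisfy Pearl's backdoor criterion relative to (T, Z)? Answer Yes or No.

Backdoor paths from T to Z (paths whose first edge points into T):
  P1: T <- C -> V <- Q -> Z
  P2: T <- C -> V -> Z
  P3: T <- C -> Z
Condition 1 (no descendant of T in the set): FAILS — S is a descendant of T.
Condition 2 (every backdoor path blocked by {C, L, S}):
  P1: blocked at fork node C ∈ conditioning set.
  P2: blocked at fork node C ∈ conditioning set.
  P3: blocked at fork node C ∈ conditioning set.
{C, L, S} does not satisfy the backdoor criterion.

No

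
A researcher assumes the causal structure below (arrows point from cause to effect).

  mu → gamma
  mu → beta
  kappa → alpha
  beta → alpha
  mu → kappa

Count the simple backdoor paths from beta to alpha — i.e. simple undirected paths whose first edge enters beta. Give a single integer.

A backdoor path from beta to alpha is any simple undirected path whose first edge points into beta (i.e. leaves beta via a parent).
Parents of beta: {mu}.
Enumerating:
  P1: beta <- mu -> kappa -> alpha
That exhausts the simple backdoor paths. Count: 1.

1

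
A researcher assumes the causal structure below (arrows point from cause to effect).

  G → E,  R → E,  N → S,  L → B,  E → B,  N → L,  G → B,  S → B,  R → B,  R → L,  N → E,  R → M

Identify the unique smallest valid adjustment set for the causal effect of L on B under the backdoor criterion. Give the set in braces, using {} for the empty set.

{N, R}

Variables eligible for adjustment (non-descendants of L, excluding L and B): {E, G, M, N, R, S}.
Backdoor paths from L to B:
  P1: L <- R -> E <- N -> S -> B
  P2: L <- R -> E <- G -> B
  P3: L <- R -> E -> B
  P4: L <- R -> B
  P5: L <- N -> S -> B
  P6: L <- N -> E <- R -> B
  P7: L <- N -> E <- G -> B
  P8: L <- N -> E -> B
The empty set is not sufficient: P3 (L <- R -> E -> B) has no collider blocking it and no conditioned non-collider, so it is open.
Try {N, R}:
  P1: blocked at fork node R ∈ conditioning set.
  P2: blocked at fork node R ∈ conditioning set.
  P3: blocked at fork node R ∈ conditioning set.
  P4: blocked at fork node R ∈ conditioning set.
  P5: blocked at fork node N ∈ conditioning set.
  P6: blocked at fork node N ∈ conditioning set.
  P7: blocked at fork node N ∈ conditioning set.
  P8: blocked at fork node N ∈ conditioning set.
{N, R} contains no descendant of L and blocks every backdoor path.
Every element of {N, R} is needed (dropping N leaves P5 open; dropping R leaves P3 open), so no proper subset is valid.
Among all size-2 subsets of the eligible variables, only {N, R} blocks every backdoor path, so it is the unique smallest valid adjustment set.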